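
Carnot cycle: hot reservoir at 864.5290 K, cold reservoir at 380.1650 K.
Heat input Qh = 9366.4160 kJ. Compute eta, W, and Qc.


eta = 1 - 380.1650/864.5290 = 0.5603
W = 0.5603 * 9366.4160 = 5247.6605 kJ
Qc = 9366.4160 - 5247.6605 = 4118.7555 kJ

eta = 56.0263%, W = 5247.6605 kJ, Qc = 4118.7555 kJ


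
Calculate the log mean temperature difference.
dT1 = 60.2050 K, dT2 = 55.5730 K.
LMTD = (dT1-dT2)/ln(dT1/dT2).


dT1/dT2 = 1.0833
ln(dT1/dT2) = 0.0801
LMTD = 4.6320 / 0.0801 = 57.8581 K

57.8581 K


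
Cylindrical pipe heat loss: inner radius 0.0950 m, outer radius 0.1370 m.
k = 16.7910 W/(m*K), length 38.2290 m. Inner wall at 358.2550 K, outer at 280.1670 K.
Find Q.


dT = 78.0880 K
ln(ro/ri) = 0.3661
Q = 2*pi*16.7910*38.2290*78.0880 / 0.3661 = 860258.8576 W

860258.8576 W


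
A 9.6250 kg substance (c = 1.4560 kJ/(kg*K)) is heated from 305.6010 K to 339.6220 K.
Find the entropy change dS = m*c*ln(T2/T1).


T2/T1 = 1.1113
ln(T2/T1) = 0.1056
dS = 9.6250 * 1.4560 * 0.1056 = 1.4792 kJ/K

1.4792 kJ/K


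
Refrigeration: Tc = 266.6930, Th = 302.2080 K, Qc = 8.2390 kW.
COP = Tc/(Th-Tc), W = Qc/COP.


COP = 266.6930 / 35.5150 = 7.5093
W = 8.2390 / 7.5093 = 1.0972 kW

COP = 7.5093, W = 1.0972 kW


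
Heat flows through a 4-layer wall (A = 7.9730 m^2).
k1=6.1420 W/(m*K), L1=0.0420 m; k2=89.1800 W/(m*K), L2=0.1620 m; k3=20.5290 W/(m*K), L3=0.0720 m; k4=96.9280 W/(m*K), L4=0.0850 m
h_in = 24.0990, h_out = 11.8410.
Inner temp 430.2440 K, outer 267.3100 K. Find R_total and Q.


R_conv_in = 1/(24.0990*7.9730) = 0.0052
R_1 = 0.0420/(6.1420*7.9730) = 0.0009
R_2 = 0.1620/(89.1800*7.9730) = 0.0002
R_3 = 0.0720/(20.5290*7.9730) = 0.0004
R_4 = 0.0850/(96.9280*7.9730) = 0.0001
R_conv_out = 1/(11.8410*7.9730) = 0.0106
R_total = 0.0174 K/W
Q = 162.9340 / 0.0174 = 9346.7409 W

R_total = 0.0174 K/W, Q = 9346.7409 W


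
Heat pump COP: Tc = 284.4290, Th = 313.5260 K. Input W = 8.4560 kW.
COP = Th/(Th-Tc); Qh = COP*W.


COP = 313.5260 / 29.0970 = 10.7752
Qh = 10.7752 * 8.4560 = 91.1151 kW

COP = 10.7752, Qh = 91.1151 kW


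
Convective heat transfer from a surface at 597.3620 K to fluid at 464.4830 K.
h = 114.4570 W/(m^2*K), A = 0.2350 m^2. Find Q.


dT = 132.8790 K
Q = 114.4570 * 0.2350 * 132.8790 = 3574.0990 W

3574.0990 W


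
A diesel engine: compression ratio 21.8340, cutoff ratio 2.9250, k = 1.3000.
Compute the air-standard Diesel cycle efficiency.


r^(k-1) = 2.5220
rc^k = 4.0361
eta = 0.5189 = 51.8934%

51.8934%


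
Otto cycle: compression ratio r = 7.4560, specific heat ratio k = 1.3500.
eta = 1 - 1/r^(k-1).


r^(k-1) = 2.0201
eta = 1 - 1/2.0201 = 0.5050 = 50.4980%

50.4980%


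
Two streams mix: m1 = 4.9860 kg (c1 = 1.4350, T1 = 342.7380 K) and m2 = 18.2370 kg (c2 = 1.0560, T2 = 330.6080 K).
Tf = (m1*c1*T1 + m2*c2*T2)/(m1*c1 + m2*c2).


num = 8819.1983
den = 26.4132
Tf = 333.8938 K

333.8938 K


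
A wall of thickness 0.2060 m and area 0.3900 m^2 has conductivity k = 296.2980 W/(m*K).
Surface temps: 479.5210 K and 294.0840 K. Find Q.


dT = 185.4370 K
Q = 296.2980 * 0.3900 * 185.4370 / 0.2060 = 104021.3532 W

104021.3532 W


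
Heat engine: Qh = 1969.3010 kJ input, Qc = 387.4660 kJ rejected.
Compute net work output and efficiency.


W = 1969.3010 - 387.4660 = 1581.8350 kJ
eta = 1581.8350 / 1969.3010 = 0.8032 = 80.3247%

W = 1581.8350 kJ, eta = 80.3247%


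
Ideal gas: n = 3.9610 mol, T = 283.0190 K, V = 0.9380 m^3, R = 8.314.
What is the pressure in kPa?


P = nRT/V = 3.9610 * 8.314 * 283.0190 / 0.9380
= 9320.3121 / 0.9380 = 9936.3668 Pa = 9.9364 kPa

9.9364 kPa


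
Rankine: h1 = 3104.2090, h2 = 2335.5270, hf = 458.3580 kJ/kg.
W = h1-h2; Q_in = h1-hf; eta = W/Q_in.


W = 768.6820 kJ/kg
Q_in = 2645.8510 kJ/kg
eta = 0.2905 = 29.0524%

eta = 29.0524%


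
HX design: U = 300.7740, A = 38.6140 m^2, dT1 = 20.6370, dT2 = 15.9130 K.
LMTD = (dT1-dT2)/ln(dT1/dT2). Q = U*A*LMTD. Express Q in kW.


LMTD = 18.1728 K
Q = 300.7740 * 38.6140 * 18.1728 = 211060.2724 W = 211.0603 kW

211.0603 kW


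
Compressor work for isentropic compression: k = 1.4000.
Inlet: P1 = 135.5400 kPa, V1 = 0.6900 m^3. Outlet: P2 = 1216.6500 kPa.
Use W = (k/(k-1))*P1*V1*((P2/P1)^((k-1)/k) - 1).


(k-1)/k = 0.2857
(P2/P1)^exp = 1.8720
W = 3.5000 * 135.5400 * 0.6900 * (1.8720 - 1) = 285.4422 kJ

285.4422 kJ


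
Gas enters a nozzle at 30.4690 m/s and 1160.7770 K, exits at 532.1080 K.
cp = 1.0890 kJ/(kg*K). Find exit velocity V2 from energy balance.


dT = 628.6690 K
2*cp*1000*dT = 1369241.0820
V1^2 = 928.3600
V2 = sqrt(1370169.4420) = 1170.5424 m/s

1170.5424 m/s


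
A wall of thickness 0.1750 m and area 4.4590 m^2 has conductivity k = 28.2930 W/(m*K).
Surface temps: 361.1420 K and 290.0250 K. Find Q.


dT = 71.1170 K
Q = 28.2930 * 4.4590 * 71.1170 / 0.1750 = 51268.6464 W

51268.6464 W


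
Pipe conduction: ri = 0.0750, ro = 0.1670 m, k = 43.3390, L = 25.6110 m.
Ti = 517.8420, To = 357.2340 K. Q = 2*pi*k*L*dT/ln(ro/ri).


dT = 160.6080 K
ln(ro/ri) = 0.8005
Q = 2*pi*43.3390*25.6110*160.6080 / 0.8005 = 1399226.5484 W

1399226.5484 W


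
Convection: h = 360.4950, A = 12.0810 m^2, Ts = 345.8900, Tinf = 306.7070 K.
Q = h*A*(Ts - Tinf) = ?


dT = 39.1830 K
Q = 360.4950 * 12.0810 * 39.1830 = 170647.4543 W

170647.4543 W


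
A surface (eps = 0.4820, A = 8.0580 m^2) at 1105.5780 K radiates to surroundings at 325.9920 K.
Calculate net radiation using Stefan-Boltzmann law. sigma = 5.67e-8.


T^4 = 1.4940e+12
Tsurr^4 = 1.1293e+10
Q = 0.4820 * 5.67e-8 * 8.0580 * 1.4827e+12 = 326527.3512 W

326527.3512 W


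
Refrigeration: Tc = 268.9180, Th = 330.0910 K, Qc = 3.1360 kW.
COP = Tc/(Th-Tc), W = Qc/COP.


COP = 268.9180 / 61.1730 = 4.3960
W = 3.1360 / 4.3960 = 0.7134 kW

COP = 4.3960, W = 0.7134 kW


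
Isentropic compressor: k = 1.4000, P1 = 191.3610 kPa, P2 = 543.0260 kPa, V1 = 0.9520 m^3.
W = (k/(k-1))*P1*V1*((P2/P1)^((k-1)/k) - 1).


(k-1)/k = 0.2857
(P2/P1)^exp = 1.3472
W = 3.5000 * 191.3610 * 0.9520 * (1.3472 - 1) = 221.3544 kJ

221.3544 kJ


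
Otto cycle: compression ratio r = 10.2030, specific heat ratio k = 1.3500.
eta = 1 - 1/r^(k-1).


r^(k-1) = 2.2545
eta = 1 - 1/2.2545 = 0.5564 = 55.6447%

55.6447%


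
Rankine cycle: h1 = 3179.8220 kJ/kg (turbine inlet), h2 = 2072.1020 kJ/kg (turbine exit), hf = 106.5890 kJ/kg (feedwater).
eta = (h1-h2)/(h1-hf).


W = 1107.7200 kJ/kg
Q_in = 3073.2330 kJ/kg
eta = 0.3604 = 36.0441%

eta = 36.0441%


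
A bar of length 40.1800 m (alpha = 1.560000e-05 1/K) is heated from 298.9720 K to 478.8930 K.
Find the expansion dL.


dT = 179.9210 K
dL = 1.560000e-05 * 40.1800 * 179.9210 = 0.112776 m
L_final = 40.292776 m

dL = 0.112776 m


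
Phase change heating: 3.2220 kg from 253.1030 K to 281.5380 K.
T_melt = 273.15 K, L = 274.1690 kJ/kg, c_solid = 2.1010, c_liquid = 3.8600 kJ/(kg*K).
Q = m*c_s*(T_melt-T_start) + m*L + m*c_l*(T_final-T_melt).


Q1 (sensible, solid) = 3.2220 * 2.1010 * 20.0470 = 135.7066 kJ
Q2 (latent) = 3.2220 * 274.1690 = 883.3725 kJ
Q3 (sensible, liquid) = 3.2220 * 3.8600 * 8.3880 = 104.3209 kJ
Q_total = 1123.4000 kJ

1123.4000 kJ


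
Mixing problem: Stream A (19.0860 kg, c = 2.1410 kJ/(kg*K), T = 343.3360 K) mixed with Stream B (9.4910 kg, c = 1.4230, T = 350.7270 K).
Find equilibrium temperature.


num = 18766.5934
den = 54.3688
Tf = 345.1720 K

345.1720 K


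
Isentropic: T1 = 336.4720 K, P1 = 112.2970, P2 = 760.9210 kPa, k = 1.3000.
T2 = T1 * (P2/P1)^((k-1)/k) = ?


(k-1)/k = 0.2308
(P2/P1)^exp = 1.5551
T2 = 336.4720 * 1.5551 = 523.2528 K

523.2528 K


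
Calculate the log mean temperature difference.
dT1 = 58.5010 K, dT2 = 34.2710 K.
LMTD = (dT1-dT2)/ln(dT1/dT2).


dT1/dT2 = 1.7070
ln(dT1/dT2) = 0.5347
LMTD = 24.2300 / 0.5347 = 45.3114 K

45.3114 K


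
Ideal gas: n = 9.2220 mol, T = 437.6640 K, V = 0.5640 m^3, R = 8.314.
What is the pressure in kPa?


P = nRT/V = 9.2220 * 8.314 * 437.6640 / 0.5640
= 33556.4464 / 0.5640 = 59497.2454 Pa = 59.4972 kPa

59.4972 kPa


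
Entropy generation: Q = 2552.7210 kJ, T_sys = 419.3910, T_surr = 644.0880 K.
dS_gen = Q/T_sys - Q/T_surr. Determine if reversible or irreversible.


dS_sys = 2552.7210/419.3910 = 6.0867 kJ/K
dS_surr = -2552.7210/644.0880 = -3.9633 kJ/K
dS_gen = 6.0867 - 3.9633 = 2.1234 kJ/K (irreversible)

dS_gen = 2.1234 kJ/K, irreversible


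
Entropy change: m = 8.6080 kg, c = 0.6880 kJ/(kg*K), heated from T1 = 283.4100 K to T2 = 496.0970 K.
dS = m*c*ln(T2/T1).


T2/T1 = 1.7505
ln(T2/T1) = 0.5599
dS = 8.6080 * 0.6880 * 0.5599 = 3.3158 kJ/K

3.3158 kJ/K


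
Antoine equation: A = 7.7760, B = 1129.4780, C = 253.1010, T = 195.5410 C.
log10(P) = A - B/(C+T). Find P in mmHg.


C+T = 448.6420
B/(C+T) = 2.5175
log10(P) = 7.7760 - 2.5175 = 5.2585
P = 10^5.2585 = 181322.4118 mmHg

181322.4118 mmHg


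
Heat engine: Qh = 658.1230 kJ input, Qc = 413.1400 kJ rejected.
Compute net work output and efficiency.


W = 658.1230 - 413.1400 = 244.9830 kJ
eta = 244.9830 / 658.1230 = 0.3722 = 37.2245%

W = 244.9830 kJ, eta = 37.2245%


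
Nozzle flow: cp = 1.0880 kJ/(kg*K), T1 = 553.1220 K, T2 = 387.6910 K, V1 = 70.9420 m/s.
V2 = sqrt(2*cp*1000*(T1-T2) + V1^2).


dT = 165.4310 K
2*cp*1000*dT = 359977.8560
V1^2 = 5032.7674
V2 = sqrt(365010.6234) = 604.1611 m/s

604.1611 m/s


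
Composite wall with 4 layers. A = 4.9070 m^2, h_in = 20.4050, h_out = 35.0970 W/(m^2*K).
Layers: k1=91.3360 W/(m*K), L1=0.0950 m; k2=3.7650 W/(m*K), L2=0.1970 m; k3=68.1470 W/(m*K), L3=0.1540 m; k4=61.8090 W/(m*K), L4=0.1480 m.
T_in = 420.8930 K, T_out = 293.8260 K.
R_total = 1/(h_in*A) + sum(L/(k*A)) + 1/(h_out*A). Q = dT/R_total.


R_conv_in = 1/(20.4050*4.9070) = 0.0100
R_1 = 0.0950/(91.3360*4.9070) = 0.0002
R_2 = 0.1970/(3.7650*4.9070) = 0.0107
R_3 = 0.1540/(68.1470*4.9070) = 0.0005
R_4 = 0.1480/(61.8090*4.9070) = 0.0005
R_conv_out = 1/(35.0970*4.9070) = 0.0058
R_total = 0.0276 K/W
Q = 127.0670 / 0.0276 = 4600.9787 W

R_total = 0.0276 K/W, Q = 4600.9787 W


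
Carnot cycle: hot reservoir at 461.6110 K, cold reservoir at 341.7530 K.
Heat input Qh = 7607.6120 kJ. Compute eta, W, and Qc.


eta = 1 - 341.7530/461.6110 = 0.2597
W = 0.2597 * 7607.6120 = 1975.3281 kJ
Qc = 7607.6120 - 1975.3281 = 5632.2839 kJ

eta = 25.9652%, W = 1975.3281 kJ, Qc = 5632.2839 kJ


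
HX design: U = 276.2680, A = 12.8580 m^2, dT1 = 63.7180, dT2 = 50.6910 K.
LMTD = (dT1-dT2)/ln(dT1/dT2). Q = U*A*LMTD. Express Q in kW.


LMTD = 56.9564 K
Q = 276.2680 * 12.8580 * 56.9564 = 202323.6782 W = 202.3237 kW

202.3237 kW


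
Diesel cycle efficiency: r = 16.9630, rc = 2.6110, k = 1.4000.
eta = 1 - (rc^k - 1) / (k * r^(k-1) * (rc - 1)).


r^(k-1) = 3.1031
rc^k = 3.8329
eta = 0.5952 = 59.5229%

59.5229%


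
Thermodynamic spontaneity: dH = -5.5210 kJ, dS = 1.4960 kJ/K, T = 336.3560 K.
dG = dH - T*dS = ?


T*dS = 336.3560 * 1.4960 = 503.1886 kJ
dG = -5.5210 - 503.1886 = -508.7096 kJ (spontaneous)

dG = -508.7096 kJ, spontaneous


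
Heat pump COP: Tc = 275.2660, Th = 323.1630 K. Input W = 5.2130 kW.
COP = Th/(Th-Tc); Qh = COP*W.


COP = 323.1630 / 47.8970 = 6.7470
Qh = 6.7470 * 5.2130 = 35.1723 kW

COP = 6.7470, Qh = 35.1723 kW


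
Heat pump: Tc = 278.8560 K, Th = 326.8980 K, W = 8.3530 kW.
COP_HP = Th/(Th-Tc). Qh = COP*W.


COP = 326.8980 / 48.0420 = 6.8044
Qh = 6.8044 * 8.3530 = 56.8373 kW

COP = 6.8044, Qh = 56.8373 kW


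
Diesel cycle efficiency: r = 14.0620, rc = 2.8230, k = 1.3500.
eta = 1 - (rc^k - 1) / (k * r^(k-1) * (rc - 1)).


r^(k-1) = 2.5224
rc^k = 4.0594
eta = 0.5072 = 50.7171%

50.7171%


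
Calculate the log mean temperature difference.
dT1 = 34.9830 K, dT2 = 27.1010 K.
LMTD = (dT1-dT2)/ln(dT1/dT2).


dT1/dT2 = 1.2908
ln(dT1/dT2) = 0.2553
LMTD = 7.8820 / 0.2553 = 30.8745 K

30.8745 K


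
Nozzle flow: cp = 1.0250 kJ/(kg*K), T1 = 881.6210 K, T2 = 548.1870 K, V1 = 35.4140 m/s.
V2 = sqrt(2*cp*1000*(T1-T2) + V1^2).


dT = 333.4340 K
2*cp*1000*dT = 683539.7000
V1^2 = 1254.1514
V2 = sqrt(684793.8514) = 827.5227 m/s

827.5227 m/s


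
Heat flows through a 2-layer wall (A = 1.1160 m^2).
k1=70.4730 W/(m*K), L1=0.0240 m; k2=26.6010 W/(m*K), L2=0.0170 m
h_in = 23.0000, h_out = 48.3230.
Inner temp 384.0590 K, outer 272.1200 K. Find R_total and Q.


R_conv_in = 1/(23.0000*1.1160) = 0.0390
R_1 = 0.0240/(70.4730*1.1160) = 0.0003
R_2 = 0.0170/(26.6010*1.1160) = 0.0006
R_conv_out = 1/(48.3230*1.1160) = 0.0185
R_total = 0.0584 K/W
Q = 111.9390 / 0.0584 = 1917.4236 W

R_total = 0.0584 K/W, Q = 1917.4236 W


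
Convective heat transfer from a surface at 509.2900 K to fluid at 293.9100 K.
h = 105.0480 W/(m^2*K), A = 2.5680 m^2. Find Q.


dT = 215.3800 K
Q = 105.0480 * 2.5680 * 215.3800 = 58101.6118 W

58101.6118 W


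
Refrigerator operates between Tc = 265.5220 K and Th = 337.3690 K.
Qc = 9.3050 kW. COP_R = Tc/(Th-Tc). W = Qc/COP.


COP = 265.5220 / 71.8470 = 3.6957
W = 9.3050 / 3.6957 = 2.5178 kW

COP = 3.6957, W = 2.5178 kW


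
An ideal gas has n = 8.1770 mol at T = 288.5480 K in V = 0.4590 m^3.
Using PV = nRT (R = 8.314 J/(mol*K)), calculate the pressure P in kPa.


P = nRT/V = 8.1770 * 8.314 * 288.5480 / 0.4590
= 19616.5255 / 0.4590 = 42737.5282 Pa = 42.7375 kPa

42.7375 kPa


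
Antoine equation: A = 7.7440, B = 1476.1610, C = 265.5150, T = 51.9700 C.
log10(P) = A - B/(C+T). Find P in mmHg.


C+T = 317.4850
B/(C+T) = 4.6495
log10(P) = 7.7440 - 4.6495 = 3.0945
P = 10^3.0945 = 1242.9520 mmHg

1242.9520 mmHg


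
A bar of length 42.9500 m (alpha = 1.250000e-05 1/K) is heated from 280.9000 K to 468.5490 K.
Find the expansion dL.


dT = 187.6490 K
dL = 1.250000e-05 * 42.9500 * 187.6490 = 0.100744 m
L_final = 43.050744 m

dL = 0.100744 m


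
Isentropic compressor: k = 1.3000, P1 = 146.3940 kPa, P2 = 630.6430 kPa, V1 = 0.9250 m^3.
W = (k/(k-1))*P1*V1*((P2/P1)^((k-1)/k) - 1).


(k-1)/k = 0.2308
(P2/P1)^exp = 1.4008
W = 4.3333 * 146.3940 * 0.9250 * (1.4008 - 1) = 235.1720 kJ

235.1720 kJ


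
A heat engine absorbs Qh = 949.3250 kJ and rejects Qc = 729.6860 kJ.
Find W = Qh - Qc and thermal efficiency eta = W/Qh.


W = 949.3250 - 729.6860 = 219.6390 kJ
eta = 219.6390 / 949.3250 = 0.2314 = 23.1363%

W = 219.6390 kJ, eta = 23.1363%


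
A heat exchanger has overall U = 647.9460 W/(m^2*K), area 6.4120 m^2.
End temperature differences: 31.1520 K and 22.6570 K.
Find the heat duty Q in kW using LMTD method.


LMTD = 26.6795 K
Q = 647.9460 * 6.4120 * 26.6795 = 110843.3302 W = 110.8433 kW

110.8433 kW


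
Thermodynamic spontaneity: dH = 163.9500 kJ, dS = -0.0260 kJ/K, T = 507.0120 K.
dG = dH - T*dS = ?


T*dS = 507.0120 * -0.0260 = -13.1823 kJ
dG = 163.9500 + 13.1823 = 177.1323 kJ (non-spontaneous)

dG = 177.1323 kJ, non-spontaneous


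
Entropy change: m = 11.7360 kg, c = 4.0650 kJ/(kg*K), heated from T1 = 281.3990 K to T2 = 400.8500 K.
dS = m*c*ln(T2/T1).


T2/T1 = 1.4245
ln(T2/T1) = 0.3538
dS = 11.7360 * 4.0650 * 0.3538 = 16.8793 kJ/K

16.8793 kJ/K


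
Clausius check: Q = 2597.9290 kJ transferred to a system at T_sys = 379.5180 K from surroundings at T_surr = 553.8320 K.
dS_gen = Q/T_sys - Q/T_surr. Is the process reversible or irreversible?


dS_sys = 2597.9290/379.5180 = 6.8453 kJ/K
dS_surr = -2597.9290/553.8320 = -4.6908 kJ/K
dS_gen = 6.8453 - 4.6908 = 2.1545 kJ/K (irreversible)

dS_gen = 2.1545 kJ/K, irreversible


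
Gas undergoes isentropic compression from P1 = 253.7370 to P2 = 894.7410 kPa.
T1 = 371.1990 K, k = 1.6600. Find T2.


(k-1)/k = 0.3976
(P2/P1)^exp = 1.6505
T2 = 371.1990 * 1.6505 = 612.6513 K

612.6513 K


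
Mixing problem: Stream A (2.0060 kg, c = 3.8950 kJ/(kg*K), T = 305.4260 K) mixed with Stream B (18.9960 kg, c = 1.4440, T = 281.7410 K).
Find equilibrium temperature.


num = 10114.6251
den = 35.2436
Tf = 286.9919 K

286.9919 K


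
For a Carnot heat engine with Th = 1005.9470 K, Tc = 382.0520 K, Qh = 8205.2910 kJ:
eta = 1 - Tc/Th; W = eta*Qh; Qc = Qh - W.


eta = 1 - 382.0520/1005.9470 = 0.6202
W = 0.6202 * 8205.2910 = 5088.9759 kJ
Qc = 8205.2910 - 5088.9759 = 3116.3151 kJ

eta = 62.0207%, W = 5088.9759 kJ, Qc = 3116.3151 kJ


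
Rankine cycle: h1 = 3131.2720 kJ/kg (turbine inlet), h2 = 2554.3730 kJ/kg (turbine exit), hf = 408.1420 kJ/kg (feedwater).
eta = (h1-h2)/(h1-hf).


W = 576.8990 kJ/kg
Q_in = 2723.1300 kJ/kg
eta = 0.2119 = 21.1851%

eta = 21.1851%


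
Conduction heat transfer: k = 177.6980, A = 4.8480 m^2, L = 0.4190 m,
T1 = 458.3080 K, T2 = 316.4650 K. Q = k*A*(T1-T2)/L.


dT = 141.8430 K
Q = 177.6980 * 4.8480 * 141.8430 / 0.4190 = 291634.5919 W

291634.5919 W


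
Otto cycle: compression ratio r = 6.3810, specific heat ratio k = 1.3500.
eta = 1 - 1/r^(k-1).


r^(k-1) = 1.9130
eta = 1 - 1/1.9130 = 0.4773 = 47.7256%

47.7256%


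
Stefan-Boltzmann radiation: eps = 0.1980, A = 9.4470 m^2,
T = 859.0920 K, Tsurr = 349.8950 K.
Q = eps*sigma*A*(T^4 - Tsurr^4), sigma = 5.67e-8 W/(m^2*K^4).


T^4 = 5.4470e+11
Tsurr^4 = 1.4988e+10
Q = 0.1980 * 5.67e-8 * 9.4470 * 5.2971e+11 = 56180.1807 W

56180.1807 W


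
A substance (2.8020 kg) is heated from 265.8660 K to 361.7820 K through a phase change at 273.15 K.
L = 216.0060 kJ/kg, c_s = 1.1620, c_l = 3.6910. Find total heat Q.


Q1 (sensible, solid) = 2.8020 * 1.1620 * 7.2840 = 23.7162 kJ
Q2 (latent) = 2.8020 * 216.0060 = 605.2488 kJ
Q3 (sensible, liquid) = 2.8020 * 3.6910 * 88.6320 = 916.6483 kJ
Q_total = 1545.6132 kJ

1545.6132 kJ


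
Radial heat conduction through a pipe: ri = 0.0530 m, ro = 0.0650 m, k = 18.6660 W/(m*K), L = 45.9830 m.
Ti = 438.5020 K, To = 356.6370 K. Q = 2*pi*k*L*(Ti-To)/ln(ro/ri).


dT = 81.8650 K
ln(ro/ri) = 0.2041
Q = 2*pi*18.6660*45.9830*81.8650 / 0.2041 = 2163184.5593 W

2163184.5593 W


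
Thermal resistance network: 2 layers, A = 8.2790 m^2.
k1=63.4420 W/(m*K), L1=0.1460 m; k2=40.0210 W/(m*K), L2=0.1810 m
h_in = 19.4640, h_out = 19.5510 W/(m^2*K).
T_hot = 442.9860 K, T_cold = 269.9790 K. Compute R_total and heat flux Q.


R_conv_in = 1/(19.4640*8.2790) = 0.0062
R_1 = 0.1460/(63.4420*8.2790) = 0.0003
R_2 = 0.1810/(40.0210*8.2790) = 0.0005
R_conv_out = 1/(19.5510*8.2790) = 0.0062
R_total = 0.0132 K/W
Q = 173.0070 / 0.0132 = 13098.6418 W

R_total = 0.0132 K/W, Q = 13098.6418 W


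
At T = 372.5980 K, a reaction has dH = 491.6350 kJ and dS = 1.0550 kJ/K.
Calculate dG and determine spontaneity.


T*dS = 372.5980 * 1.0550 = 393.0909 kJ
dG = 491.6350 - 393.0909 = 98.5441 kJ (non-spontaneous)

dG = 98.5441 kJ, non-spontaneous


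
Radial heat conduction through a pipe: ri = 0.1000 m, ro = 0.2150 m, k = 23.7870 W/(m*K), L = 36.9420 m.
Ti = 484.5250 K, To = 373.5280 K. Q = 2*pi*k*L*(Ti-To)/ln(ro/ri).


dT = 110.9970 K
ln(ro/ri) = 0.7655
Q = 2*pi*23.7870*36.9420*110.9970 / 0.7655 = 800615.9454 W

800615.9454 W


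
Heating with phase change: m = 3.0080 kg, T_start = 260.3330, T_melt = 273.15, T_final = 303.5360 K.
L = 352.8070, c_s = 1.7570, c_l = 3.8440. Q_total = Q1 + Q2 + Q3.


Q1 (sensible, solid) = 3.0080 * 1.7570 * 12.8170 = 67.7386 kJ
Q2 (latent) = 3.0080 * 352.8070 = 1061.2435 kJ
Q3 (sensible, liquid) = 3.0080 * 3.8440 * 30.3860 = 351.3458 kJ
Q_total = 1480.3278 kJ

1480.3278 kJ


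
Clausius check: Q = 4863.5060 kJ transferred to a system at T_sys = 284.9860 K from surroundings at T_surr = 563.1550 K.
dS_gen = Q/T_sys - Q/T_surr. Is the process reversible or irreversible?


dS_sys = 4863.5060/284.9860 = 17.0658 kJ/K
dS_surr = -4863.5060/563.1550 = -8.6362 kJ/K
dS_gen = 17.0658 - 8.6362 = 8.4296 kJ/K (irreversible)

dS_gen = 8.4296 kJ/K, irreversible


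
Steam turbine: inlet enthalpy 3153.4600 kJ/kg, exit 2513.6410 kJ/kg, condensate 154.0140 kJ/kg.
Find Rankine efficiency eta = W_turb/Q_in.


W = 639.8190 kJ/kg
Q_in = 2999.4460 kJ/kg
eta = 0.2133 = 21.3312%

eta = 21.3312%


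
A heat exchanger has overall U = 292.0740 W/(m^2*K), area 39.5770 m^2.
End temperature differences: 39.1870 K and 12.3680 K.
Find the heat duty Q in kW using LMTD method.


LMTD = 23.2555 K
Q = 292.0740 * 39.5770 * 23.2555 = 268819.9223 W = 268.8199 kW

268.8199 kW


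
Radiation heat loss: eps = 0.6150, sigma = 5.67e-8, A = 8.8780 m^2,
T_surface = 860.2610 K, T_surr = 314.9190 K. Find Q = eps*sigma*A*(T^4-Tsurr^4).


T^4 = 5.4767e+11
Tsurr^4 = 9.8355e+09
Q = 0.6150 * 5.67e-8 * 8.8780 * 5.3784e+11 = 166503.7477 W

166503.7477 W


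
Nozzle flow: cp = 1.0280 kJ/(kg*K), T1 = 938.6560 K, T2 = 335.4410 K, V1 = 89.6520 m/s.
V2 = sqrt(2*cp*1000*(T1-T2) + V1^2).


dT = 603.2150 K
2*cp*1000*dT = 1240210.0400
V1^2 = 8037.4811
V2 = sqrt(1248247.5211) = 1117.2500 m/s

1117.2500 m/s


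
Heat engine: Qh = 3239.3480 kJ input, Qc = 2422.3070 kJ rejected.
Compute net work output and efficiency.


W = 3239.3480 - 2422.3070 = 817.0410 kJ
eta = 817.0410 / 3239.3480 = 0.2522 = 25.2224%

W = 817.0410 kJ, eta = 25.2224%


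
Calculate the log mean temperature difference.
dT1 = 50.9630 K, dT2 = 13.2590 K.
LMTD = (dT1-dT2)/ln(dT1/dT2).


dT1/dT2 = 3.8437
ln(dT1/dT2) = 1.3464
LMTD = 37.7040 / 1.3464 = 28.0031 K

28.0031 K


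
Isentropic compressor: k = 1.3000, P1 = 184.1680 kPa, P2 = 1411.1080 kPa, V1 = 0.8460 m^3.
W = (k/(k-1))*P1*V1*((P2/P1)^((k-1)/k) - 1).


(k-1)/k = 0.2308
(P2/P1)^exp = 1.5999
W = 4.3333 * 184.1680 * 0.8460 * (1.5999 - 1) = 404.9961 kJ

404.9961 kJ


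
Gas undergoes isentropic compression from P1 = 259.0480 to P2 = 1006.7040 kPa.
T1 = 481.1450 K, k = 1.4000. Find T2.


(k-1)/k = 0.2857
(P2/P1)^exp = 1.4738
T2 = 481.1450 * 1.4738 = 709.1053 K

709.1053 K


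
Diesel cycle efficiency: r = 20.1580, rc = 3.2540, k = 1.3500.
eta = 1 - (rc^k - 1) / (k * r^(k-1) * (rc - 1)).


r^(k-1) = 2.8613
rc^k = 4.9177
eta = 0.5500 = 55.0024%

55.0024%


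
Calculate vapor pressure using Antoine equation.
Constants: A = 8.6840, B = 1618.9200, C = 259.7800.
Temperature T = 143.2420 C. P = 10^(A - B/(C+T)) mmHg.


C+T = 403.0220
B/(C+T) = 4.0170
log10(P) = 8.6840 - 4.0170 = 4.6670
P = 10^4.6670 = 46456.6695 mmHg

46456.6695 mmHg


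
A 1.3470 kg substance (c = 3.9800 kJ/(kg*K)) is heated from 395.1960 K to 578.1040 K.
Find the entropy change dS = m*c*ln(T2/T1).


T2/T1 = 1.4628
ln(T2/T1) = 0.3804
dS = 1.3470 * 3.9800 * 0.3804 = 2.0392 kJ/K

2.0392 kJ/K


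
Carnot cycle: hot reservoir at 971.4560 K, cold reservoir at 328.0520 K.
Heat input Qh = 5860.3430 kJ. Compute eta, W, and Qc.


eta = 1 - 328.0520/971.4560 = 0.6623
W = 0.6623 * 5860.3430 = 3881.3576 kJ
Qc = 5860.3430 - 3881.3576 = 1978.9854 kJ

eta = 66.2309%, W = 3881.3576 kJ, Qc = 1978.9854 kJ


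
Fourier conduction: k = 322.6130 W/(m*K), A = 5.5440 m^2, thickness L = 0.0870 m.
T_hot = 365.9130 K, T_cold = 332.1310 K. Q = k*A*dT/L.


dT = 33.7820 K
Q = 322.6130 * 5.5440 * 33.7820 / 0.0870 = 694498.3053 W

694498.3053 W


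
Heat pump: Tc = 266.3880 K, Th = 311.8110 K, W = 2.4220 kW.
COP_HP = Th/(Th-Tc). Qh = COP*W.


COP = 311.8110 / 45.4230 = 6.8646
Qh = 6.8646 * 2.4220 = 16.6261 kW

COP = 6.8646, Qh = 16.6261 kW


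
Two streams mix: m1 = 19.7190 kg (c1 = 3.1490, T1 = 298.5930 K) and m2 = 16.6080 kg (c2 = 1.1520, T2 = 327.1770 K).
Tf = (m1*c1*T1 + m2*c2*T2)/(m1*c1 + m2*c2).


num = 24800.8579
den = 81.2275
Tf = 305.3257 K

305.3257 K


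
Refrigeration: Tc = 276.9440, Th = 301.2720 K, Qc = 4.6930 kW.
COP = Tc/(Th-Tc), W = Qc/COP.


COP = 276.9440 / 24.3280 = 11.3838
W = 4.6930 / 11.3838 = 0.4123 kW

COP = 11.3838, W = 0.4123 kW


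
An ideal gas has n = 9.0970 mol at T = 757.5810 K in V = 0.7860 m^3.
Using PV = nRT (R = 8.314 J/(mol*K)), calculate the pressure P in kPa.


P = nRT/V = 9.0970 * 8.314 * 757.5810 / 0.7860
= 57297.7132 / 0.7860 = 72897.8539 Pa = 72.8979 kPa

72.8979 kPa


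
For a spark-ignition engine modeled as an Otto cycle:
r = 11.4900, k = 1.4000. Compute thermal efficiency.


r^(k-1) = 2.6554
eta = 1 - 1/2.6554 = 0.6234 = 62.3407%

62.3407%


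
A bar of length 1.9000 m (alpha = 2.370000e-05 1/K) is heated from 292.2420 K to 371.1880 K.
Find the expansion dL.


dT = 78.9460 K
dL = 2.370000e-05 * 1.9000 * 78.9460 = 0.003555 m
L_final = 1.903555 m

dL = 0.003555 m


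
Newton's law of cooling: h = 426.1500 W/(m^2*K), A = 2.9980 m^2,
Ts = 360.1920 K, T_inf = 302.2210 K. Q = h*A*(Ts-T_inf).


dT = 57.9710 K
Q = 426.1500 * 2.9980 * 57.9710 = 74063.6163 W

74063.6163 W


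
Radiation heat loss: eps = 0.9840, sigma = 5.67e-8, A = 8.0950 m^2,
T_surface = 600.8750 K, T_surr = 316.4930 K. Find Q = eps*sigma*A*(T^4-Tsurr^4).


T^4 = 1.3036e+11
Tsurr^4 = 1.0034e+10
Q = 0.9840 * 5.67e-8 * 8.0950 * 1.2032e+11 = 54343.4868 W

54343.4868 W


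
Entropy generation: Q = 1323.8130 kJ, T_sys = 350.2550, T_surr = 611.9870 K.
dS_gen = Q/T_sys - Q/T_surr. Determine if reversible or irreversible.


dS_sys = 1323.8130/350.2550 = 3.7796 kJ/K
dS_surr = -1323.8130/611.9870 = -2.1631 kJ/K
dS_gen = 3.7796 - 2.1631 = 1.6164 kJ/K (irreversible)

dS_gen = 1.6164 kJ/K, irreversible


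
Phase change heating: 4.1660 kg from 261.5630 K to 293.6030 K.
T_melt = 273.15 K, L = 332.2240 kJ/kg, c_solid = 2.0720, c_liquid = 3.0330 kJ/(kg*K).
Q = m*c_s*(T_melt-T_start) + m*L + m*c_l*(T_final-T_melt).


Q1 (sensible, solid) = 4.1660 * 2.0720 * 11.5870 = 100.0184 kJ
Q2 (latent) = 4.1660 * 332.2240 = 1384.0452 kJ
Q3 (sensible, liquid) = 4.1660 * 3.0330 * 20.4530 = 258.4334 kJ
Q_total = 1742.4970 kJ

1742.4970 kJ


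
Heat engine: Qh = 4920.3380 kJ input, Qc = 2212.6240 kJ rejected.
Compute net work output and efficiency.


W = 4920.3380 - 2212.6240 = 2707.7140 kJ
eta = 2707.7140 / 4920.3380 = 0.5503 = 55.0311%

W = 2707.7140 kJ, eta = 55.0311%


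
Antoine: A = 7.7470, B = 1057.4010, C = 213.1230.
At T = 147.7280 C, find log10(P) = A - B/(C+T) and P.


C+T = 360.8510
B/(C+T) = 2.9303
log10(P) = 7.7470 - 2.9303 = 4.8167
P = 10^4.8167 = 65569.5041 mmHg

65569.5041 mmHg


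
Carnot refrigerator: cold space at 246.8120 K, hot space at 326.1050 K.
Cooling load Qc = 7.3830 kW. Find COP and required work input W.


COP = 246.8120 / 79.2930 = 3.1127
W = 7.3830 / 3.1127 = 2.3719 kW

COP = 3.1127, W = 2.3719 kW


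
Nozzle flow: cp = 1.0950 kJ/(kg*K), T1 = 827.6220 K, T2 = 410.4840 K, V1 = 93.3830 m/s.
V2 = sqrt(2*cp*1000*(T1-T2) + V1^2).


dT = 417.1380 K
2*cp*1000*dT = 913532.2200
V1^2 = 8720.3847
V2 = sqrt(922252.6047) = 960.3398 m/s

960.3398 m/s


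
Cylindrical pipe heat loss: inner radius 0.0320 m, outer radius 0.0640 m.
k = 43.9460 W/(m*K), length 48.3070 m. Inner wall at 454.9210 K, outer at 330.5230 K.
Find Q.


dT = 124.3980 K
ln(ro/ri) = 0.6931
Q = 2*pi*43.9460*48.3070*124.3980 / 0.6931 = 2393851.6007 W

2393851.6007 W


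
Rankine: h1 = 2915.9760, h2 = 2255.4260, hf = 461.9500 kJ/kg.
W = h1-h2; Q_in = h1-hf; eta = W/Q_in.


W = 660.5500 kJ/kg
Q_in = 2454.0260 kJ/kg
eta = 0.2692 = 26.9170%

eta = 26.9170%


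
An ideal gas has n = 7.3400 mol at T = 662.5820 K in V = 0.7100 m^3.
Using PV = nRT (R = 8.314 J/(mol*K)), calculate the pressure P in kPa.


P = nRT/V = 7.3400 * 8.314 * 662.5820 / 0.7100
= 40433.9075 / 0.7100 = 56949.1655 Pa = 56.9492 kPa

56.9492 kPa


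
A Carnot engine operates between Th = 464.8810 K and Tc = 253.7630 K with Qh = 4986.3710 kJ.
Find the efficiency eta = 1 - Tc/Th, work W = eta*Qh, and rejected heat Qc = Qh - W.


eta = 1 - 253.7630/464.8810 = 0.4541
W = 0.4541 * 4986.3710 = 2264.4777 kJ
Qc = 4986.3710 - 2264.4777 = 2721.8933 kJ

eta = 45.4133%, W = 2264.4777 kJ, Qc = 2721.8933 kJ


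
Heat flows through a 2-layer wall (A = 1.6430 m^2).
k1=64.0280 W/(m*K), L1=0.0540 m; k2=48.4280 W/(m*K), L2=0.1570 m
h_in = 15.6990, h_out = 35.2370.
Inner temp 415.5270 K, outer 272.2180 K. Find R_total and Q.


R_conv_in = 1/(15.6990*1.6430) = 0.0388
R_1 = 0.0540/(64.0280*1.6430) = 0.0005
R_2 = 0.1570/(48.4280*1.6430) = 0.0020
R_conv_out = 1/(35.2370*1.6430) = 0.0173
R_total = 0.0585 K/W
Q = 143.3090 / 0.0585 = 2448.5192 W

R_total = 0.0585 K/W, Q = 2448.5192 W


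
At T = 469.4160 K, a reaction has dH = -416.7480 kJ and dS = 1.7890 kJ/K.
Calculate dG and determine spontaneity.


T*dS = 469.4160 * 1.7890 = 839.7852 kJ
dG = -416.7480 - 839.7852 = -1256.5332 kJ (spontaneous)

dG = -1256.5332 kJ, spontaneous


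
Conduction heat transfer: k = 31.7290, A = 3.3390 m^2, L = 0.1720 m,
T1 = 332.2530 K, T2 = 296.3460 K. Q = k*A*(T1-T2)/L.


dT = 35.9070 K
Q = 31.7290 * 3.3390 * 35.9070 / 0.1720 = 22116.8605 W

22116.8605 W


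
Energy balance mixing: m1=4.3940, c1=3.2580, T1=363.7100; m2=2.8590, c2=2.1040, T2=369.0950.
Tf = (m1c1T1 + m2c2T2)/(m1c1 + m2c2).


num = 7426.9762
den = 20.3310
Tf = 365.3033 K

365.3033 K


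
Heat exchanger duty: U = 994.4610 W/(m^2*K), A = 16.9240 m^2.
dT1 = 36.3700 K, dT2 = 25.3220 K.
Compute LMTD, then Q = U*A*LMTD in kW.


LMTD = 30.5134 K
Q = 994.4610 * 16.9240 * 30.5134 = 513548.0511 W = 513.5481 kW

513.5481 kW


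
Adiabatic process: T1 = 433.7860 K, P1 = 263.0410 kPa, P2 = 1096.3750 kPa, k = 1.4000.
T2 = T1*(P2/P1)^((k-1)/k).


(k-1)/k = 0.2857
(P2/P1)^exp = 1.5036
T2 = 433.7860 * 1.5036 = 652.2289 K

652.2289 K


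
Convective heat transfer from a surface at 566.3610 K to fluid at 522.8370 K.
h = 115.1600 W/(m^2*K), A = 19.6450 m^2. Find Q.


dT = 43.5240 K
Q = 115.1600 * 19.6450 * 43.5240 = 98465.1373 W

98465.1373 W


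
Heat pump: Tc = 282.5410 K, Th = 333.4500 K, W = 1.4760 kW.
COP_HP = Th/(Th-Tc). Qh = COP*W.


COP = 333.4500 / 50.9090 = 6.5499
Qh = 6.5499 * 1.4760 = 9.6677 kW

COP = 6.5499, Qh = 9.6677 kW


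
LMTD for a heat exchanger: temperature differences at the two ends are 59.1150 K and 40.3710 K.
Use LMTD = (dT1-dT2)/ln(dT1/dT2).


dT1/dT2 = 1.4643
ln(dT1/dT2) = 0.3814
LMTD = 18.7440 / 0.3814 = 49.1487 K

49.1487 K


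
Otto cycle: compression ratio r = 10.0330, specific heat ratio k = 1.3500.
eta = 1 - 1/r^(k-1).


r^(k-1) = 2.2413
eta = 1 - 1/2.2413 = 0.5538 = 55.3831%

55.3831%


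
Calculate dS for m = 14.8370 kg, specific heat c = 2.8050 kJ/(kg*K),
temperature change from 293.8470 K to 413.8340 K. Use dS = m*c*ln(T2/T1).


T2/T1 = 1.4083
ln(T2/T1) = 0.3424
dS = 14.8370 * 2.8050 * 0.3424 = 14.2502 kJ/K

14.2502 kJ/K


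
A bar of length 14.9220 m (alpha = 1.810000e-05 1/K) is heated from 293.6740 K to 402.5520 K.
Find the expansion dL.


dT = 108.8780 K
dL = 1.810000e-05 * 14.9220 * 108.8780 = 0.029407 m
L_final = 14.951407 m

dL = 0.029407 m


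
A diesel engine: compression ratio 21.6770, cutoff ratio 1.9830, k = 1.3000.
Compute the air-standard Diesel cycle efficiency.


r^(k-1) = 2.5165
rc^k = 2.4351
eta = 0.5537 = 55.3738%

55.3738%


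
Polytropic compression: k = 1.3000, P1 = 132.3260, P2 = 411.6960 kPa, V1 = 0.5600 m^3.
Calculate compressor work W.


(k-1)/k = 0.2308
(P2/P1)^exp = 1.2994
W = 4.3333 * 132.3260 * 0.5600 * (1.2994 - 1) = 96.1508 kJ

96.1508 kJ


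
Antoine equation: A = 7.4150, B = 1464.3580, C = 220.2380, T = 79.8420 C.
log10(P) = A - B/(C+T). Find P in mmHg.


C+T = 300.0800
B/(C+T) = 4.8799
log10(P) = 7.4150 - 4.8799 = 2.5351
P = 10^2.5351 = 342.8530 mmHg

342.8530 mmHg


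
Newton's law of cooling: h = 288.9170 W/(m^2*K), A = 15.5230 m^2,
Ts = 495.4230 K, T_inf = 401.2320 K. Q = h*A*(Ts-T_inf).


dT = 94.1910 K
Q = 288.9170 * 15.5230 * 94.1910 = 422433.3155 W

422433.3155 W


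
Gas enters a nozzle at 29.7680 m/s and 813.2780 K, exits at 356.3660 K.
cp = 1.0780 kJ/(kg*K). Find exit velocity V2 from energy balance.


dT = 456.9120 K
2*cp*1000*dT = 985102.2720
V1^2 = 886.1338
V2 = sqrt(985988.4058) = 992.9695 m/s

992.9695 m/s


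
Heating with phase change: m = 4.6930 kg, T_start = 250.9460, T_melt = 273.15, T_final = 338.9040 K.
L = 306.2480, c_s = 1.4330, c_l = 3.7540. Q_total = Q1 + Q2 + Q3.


Q1 (sensible, solid) = 4.6930 * 1.4330 * 22.2040 = 149.3234 kJ
Q2 (latent) = 4.6930 * 306.2480 = 1437.2219 kJ
Q3 (sensible, liquid) = 4.6930 * 3.7540 * 65.7540 = 1158.4225 kJ
Q_total = 2744.9678 kJ

2744.9678 kJ


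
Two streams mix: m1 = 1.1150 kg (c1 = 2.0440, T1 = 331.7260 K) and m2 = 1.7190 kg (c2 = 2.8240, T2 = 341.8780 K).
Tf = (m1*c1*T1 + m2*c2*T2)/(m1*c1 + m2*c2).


num = 2415.6552
den = 7.1335
Tf = 338.6346 K

338.6346 K


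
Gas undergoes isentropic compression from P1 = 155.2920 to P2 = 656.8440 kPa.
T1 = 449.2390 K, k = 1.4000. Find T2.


(k-1)/k = 0.2857
(P2/P1)^exp = 1.5099
T2 = 449.2390 * 1.5099 = 678.3035 K

678.3035 K


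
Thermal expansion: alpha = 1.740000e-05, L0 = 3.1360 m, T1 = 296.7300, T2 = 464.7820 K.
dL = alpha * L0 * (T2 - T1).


dT = 168.0520 K
dL = 1.740000e-05 * 3.1360 * 168.0520 = 0.009170 m
L_final = 3.145170 m

dL = 0.009170 m


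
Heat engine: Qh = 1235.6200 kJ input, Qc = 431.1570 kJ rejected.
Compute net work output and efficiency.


W = 1235.6200 - 431.1570 = 804.4630 kJ
eta = 804.4630 / 1235.6200 = 0.6511 = 65.1060%

W = 804.4630 kJ, eta = 65.1060%


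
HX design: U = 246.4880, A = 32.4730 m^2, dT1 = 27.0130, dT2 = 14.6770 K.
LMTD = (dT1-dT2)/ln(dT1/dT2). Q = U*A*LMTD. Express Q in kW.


LMTD = 20.2217 K
Q = 246.4880 * 32.4730 * 20.2217 = 161858.9319 W = 161.8589 kW

161.8589 kW


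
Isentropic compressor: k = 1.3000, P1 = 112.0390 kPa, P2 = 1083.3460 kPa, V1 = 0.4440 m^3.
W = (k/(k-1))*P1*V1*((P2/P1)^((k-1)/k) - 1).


(k-1)/k = 0.2308
(P2/P1)^exp = 1.6881
W = 4.3333 * 112.0390 * 0.4440 * (1.6881 - 1) = 148.3301 kJ

148.3301 kJ


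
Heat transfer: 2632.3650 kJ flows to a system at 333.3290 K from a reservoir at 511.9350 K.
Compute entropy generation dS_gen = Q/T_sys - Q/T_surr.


dS_sys = 2632.3650/333.3290 = 7.8972 kJ/K
dS_surr = -2632.3650/511.9350 = -5.1420 kJ/K
dS_gen = 7.8972 - 5.1420 = 2.7552 kJ/K (irreversible)

dS_gen = 2.7552 kJ/K, irreversible


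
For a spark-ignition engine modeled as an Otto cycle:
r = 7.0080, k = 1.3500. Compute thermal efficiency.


r^(k-1) = 1.9768
eta = 1 - 1/1.9768 = 0.4941 = 49.4126%

49.4126%


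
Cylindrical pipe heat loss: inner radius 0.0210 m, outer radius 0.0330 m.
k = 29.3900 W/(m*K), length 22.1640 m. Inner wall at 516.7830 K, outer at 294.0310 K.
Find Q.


dT = 222.7520 K
ln(ro/ri) = 0.4520
Q = 2*pi*29.3900*22.1640*222.7520 / 0.4520 = 2017089.0276 W

2017089.0276 W


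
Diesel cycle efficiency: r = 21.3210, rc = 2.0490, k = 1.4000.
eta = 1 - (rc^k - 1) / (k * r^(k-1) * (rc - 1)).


r^(k-1) = 3.4003
rc^k = 2.7300
eta = 0.6536 = 65.3572%

65.3572%


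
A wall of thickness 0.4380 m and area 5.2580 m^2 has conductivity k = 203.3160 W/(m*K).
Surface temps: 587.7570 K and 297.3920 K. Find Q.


dT = 290.3650 K
Q = 203.3160 * 5.2580 * 290.3650 / 0.4380 = 708699.7742 W

708699.7742 W


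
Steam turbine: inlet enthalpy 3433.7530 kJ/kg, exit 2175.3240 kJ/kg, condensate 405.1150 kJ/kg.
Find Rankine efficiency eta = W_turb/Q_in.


W = 1258.4290 kJ/kg
Q_in = 3028.6380 kJ/kg
eta = 0.4155 = 41.5510%

eta = 41.5510%


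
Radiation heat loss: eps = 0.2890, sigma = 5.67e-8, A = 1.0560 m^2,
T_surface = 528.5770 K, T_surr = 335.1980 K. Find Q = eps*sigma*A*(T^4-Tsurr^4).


T^4 = 7.8061e+10
Tsurr^4 = 1.2624e+10
Q = 0.2890 * 5.67e-8 * 1.0560 * 6.5437e+10 = 1132.3098 W

1132.3098 W


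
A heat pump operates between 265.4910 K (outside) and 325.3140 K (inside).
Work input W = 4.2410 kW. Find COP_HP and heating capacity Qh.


COP = 325.3140 / 59.8230 = 5.4379
Qh = 5.4379 * 4.2410 = 23.0623 kW

COP = 5.4379, Qh = 23.0623 kW


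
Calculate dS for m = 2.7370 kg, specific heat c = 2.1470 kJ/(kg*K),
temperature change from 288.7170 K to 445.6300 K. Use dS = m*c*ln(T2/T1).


T2/T1 = 1.5435
ln(T2/T1) = 0.4340
dS = 2.7370 * 2.1470 * 0.4340 = 2.5506 kJ/K

2.5506 kJ/K


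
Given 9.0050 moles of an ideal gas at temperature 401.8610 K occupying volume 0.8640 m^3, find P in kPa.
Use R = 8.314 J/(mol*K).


P = nRT/V = 9.0050 * 8.314 * 401.8610 / 0.8640
= 30086.3565 / 0.8640 = 34822.1719 Pa = 34.8222 kPa

34.8222 kPa


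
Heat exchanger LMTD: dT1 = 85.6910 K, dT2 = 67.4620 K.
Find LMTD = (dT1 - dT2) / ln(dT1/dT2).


dT1/dT2 = 1.2702
ln(dT1/dT2) = 0.2392
LMTD = 18.2290 / 0.2392 = 76.2135 K

76.2135 K


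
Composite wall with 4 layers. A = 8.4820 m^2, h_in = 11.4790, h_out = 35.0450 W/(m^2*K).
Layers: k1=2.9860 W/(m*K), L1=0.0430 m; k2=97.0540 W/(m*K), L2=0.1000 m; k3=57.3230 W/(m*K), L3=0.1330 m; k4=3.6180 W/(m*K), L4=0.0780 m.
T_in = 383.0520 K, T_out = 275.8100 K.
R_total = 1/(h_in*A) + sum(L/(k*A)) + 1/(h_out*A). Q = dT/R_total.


R_conv_in = 1/(11.4790*8.4820) = 0.0103
R_1 = 0.0430/(2.9860*8.4820) = 0.0017
R_2 = 0.1000/(97.0540*8.4820) = 0.0001
R_3 = 0.1330/(57.3230*8.4820) = 0.0003
R_4 = 0.0780/(3.6180*8.4820) = 0.0025
R_conv_out = 1/(35.0450*8.4820) = 0.0034
R_total = 0.0183 K/W
Q = 107.2420 / 0.0183 = 5870.0628 W

R_total = 0.0183 K/W, Q = 5870.0628 W


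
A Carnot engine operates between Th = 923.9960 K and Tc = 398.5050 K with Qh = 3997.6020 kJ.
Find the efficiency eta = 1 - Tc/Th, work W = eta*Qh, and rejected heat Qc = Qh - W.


eta = 1 - 398.5050/923.9960 = 0.5687
W = 0.5687 * 3997.6020 = 2273.4989 kJ
Qc = 3997.6020 - 2273.4989 = 1724.1031 kJ

eta = 56.8716%, W = 2273.4989 kJ, Qc = 1724.1031 kJ


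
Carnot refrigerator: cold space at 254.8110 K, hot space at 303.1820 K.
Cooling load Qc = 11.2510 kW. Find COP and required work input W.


COP = 254.8110 / 48.3710 = 5.2678
W = 11.2510 / 5.2678 = 2.1358 kW

COP = 5.2678, W = 2.1358 kW


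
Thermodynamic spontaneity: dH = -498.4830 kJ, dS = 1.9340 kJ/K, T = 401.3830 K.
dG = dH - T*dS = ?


T*dS = 401.3830 * 1.9340 = 776.2747 kJ
dG = -498.4830 - 776.2747 = -1274.7577 kJ (spontaneous)

dG = -1274.7577 kJ, spontaneous


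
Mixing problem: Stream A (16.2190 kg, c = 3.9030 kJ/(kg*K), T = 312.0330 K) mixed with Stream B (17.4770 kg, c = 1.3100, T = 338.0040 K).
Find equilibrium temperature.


num = 27491.1068
den = 86.1976
Tf = 318.9311 K

318.9311 K


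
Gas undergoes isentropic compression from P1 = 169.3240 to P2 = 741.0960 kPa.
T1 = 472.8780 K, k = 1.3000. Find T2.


(k-1)/k = 0.2308
(P2/P1)^exp = 1.4059
T2 = 472.8780 * 1.4059 = 664.8263 K

664.8263 K


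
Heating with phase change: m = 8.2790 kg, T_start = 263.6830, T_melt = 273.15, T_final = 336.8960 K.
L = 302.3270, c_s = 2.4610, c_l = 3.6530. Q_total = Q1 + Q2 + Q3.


Q1 (sensible, solid) = 8.2790 * 2.4610 * 9.4670 = 192.8865 kJ
Q2 (latent) = 8.2790 * 302.3270 = 2502.9652 kJ
Q3 (sensible, liquid) = 8.2790 * 3.6530 * 63.7460 = 1927.8822 kJ
Q_total = 4623.7339 kJ

4623.7339 kJ


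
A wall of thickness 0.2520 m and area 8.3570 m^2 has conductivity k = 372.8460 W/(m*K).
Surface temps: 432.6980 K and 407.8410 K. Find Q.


dT = 24.8570 K
Q = 372.8460 * 8.3570 * 24.8570 / 0.2520 = 307346.3514 W

307346.3514 W


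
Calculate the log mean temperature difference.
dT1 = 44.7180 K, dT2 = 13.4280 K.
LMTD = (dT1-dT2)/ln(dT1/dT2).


dT1/dT2 = 3.3302
ln(dT1/dT2) = 1.2030
LMTD = 31.2900 / 1.2030 = 26.0092 K

26.0092 K


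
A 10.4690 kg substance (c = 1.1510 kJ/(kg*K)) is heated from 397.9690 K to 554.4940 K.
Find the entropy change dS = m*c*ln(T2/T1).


T2/T1 = 1.3933
ln(T2/T1) = 0.3317
dS = 10.4690 * 1.1510 * 0.3317 = 3.9967 kJ/K

3.9967 kJ/K


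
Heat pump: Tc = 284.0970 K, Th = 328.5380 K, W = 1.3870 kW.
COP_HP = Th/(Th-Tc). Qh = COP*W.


COP = 328.5380 / 44.4410 = 7.3927
Qh = 7.3927 * 1.3870 = 10.2536 kW

COP = 7.3927, Qh = 10.2536 kW


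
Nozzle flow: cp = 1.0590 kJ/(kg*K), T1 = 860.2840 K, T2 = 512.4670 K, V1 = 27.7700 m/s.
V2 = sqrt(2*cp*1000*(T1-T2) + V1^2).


dT = 347.8170 K
2*cp*1000*dT = 736676.4060
V1^2 = 771.1729
V2 = sqrt(737447.5789) = 858.7477 m/s

858.7477 m/s


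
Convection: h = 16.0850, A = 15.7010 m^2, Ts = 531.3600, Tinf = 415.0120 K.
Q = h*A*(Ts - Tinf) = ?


dT = 116.3480 K
Q = 16.0850 * 15.7010 * 116.3480 = 29383.7555 W

29383.7555 W


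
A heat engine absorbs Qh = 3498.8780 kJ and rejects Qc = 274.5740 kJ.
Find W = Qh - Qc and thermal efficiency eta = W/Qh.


W = 3498.8780 - 274.5740 = 3224.3040 kJ
eta = 3224.3040 / 3498.8780 = 0.9215 = 92.1525%

W = 3224.3040 kJ, eta = 92.1525%
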